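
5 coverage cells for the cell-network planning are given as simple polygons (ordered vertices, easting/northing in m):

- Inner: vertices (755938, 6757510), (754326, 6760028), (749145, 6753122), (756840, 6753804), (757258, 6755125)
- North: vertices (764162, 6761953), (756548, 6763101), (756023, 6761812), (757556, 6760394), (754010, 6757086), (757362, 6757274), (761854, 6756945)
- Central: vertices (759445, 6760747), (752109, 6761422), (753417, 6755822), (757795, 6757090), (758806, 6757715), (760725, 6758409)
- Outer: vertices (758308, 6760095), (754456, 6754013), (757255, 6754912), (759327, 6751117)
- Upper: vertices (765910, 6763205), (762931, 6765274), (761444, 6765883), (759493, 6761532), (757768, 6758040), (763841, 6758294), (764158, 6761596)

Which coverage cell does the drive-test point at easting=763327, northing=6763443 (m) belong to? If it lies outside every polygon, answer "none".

Cast a ray rightward from (763327, 6763443). For each polygon, the edges (by vertex number in listed order) whose endpoints lie on opposite sides of northing = 6763443, where each meets that height, and whether that is right or left of the point:
Inner: no edge straddles that height → 0 crossings.
North: no edge straddles that height → 0 crossings.
Central: no edge straddles that height → 0 crossings.
Outer: no edge straddles that height → 0 crossings.
Upper: 1–2 at easting≈765567.3 (right), 3–4 at easting≈760349.9 (left) → 1 crossing.
Only Upper has an odd count, so the point is inside Upper.

Upper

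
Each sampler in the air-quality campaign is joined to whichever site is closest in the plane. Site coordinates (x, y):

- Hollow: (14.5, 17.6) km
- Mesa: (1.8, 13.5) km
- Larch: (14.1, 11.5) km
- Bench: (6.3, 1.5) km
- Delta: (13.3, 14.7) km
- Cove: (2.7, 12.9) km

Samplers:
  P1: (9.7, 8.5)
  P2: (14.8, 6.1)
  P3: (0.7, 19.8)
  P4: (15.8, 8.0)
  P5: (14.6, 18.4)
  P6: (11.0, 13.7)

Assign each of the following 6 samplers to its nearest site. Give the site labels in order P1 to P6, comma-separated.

P1 → Larch (d²=28.36)
P2 → Larch (d²=29.65)
P3 → Mesa (d²=40.90)
P4 → Larch (d²=15.14)
P5 → Hollow (d²=0.65)
P6 → Delta (d²=6.29)

Larch, Larch, Mesa, Larch, Hollow, Delta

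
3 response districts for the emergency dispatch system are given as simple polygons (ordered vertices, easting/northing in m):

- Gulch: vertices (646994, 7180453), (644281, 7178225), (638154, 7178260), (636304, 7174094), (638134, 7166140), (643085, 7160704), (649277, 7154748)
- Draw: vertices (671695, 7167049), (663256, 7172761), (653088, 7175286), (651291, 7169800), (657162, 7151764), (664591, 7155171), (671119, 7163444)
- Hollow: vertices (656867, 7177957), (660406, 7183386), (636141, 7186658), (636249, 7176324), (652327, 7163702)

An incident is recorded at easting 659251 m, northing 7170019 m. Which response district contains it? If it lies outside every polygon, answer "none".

Draw

Cast a ray rightward from (659251, 7170019). For each polygon, the edges (by vertex number in listed order) whose endpoints lie on opposite sides of northing = 7170019, where each meets that height, and whether that is right or left of the point:
Gulch: 4–5 at easting≈637241.5 (left), 7–1 at easting≈647920.7 (left) → 0 crossings.
Draw: 1–2 at easting≈667307.1 (right), 3–4 at easting≈651362.7 (left) → 1 crossing.
Hollow: 4–5 at easting≈644280.4 (left), 5–1 at easting≈654338.9 (left) → 0 crossings.
Only Draw has an odd count, so the point is inside Draw.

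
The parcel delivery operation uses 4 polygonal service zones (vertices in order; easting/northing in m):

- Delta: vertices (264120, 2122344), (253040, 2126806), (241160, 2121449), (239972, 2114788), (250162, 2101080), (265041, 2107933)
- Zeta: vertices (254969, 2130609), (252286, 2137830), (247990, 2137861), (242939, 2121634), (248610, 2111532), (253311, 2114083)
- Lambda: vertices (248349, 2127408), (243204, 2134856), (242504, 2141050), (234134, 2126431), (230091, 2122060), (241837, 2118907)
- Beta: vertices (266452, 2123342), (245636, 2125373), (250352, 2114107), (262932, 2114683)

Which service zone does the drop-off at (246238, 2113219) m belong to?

Cast a ray rightward from (246238, 2113219). For each polygon, the edges (by vertex number in listed order) whose endpoints lie on opposite sides of northing = 2113219, where each meets that height, and whether that is right or left of the point:
Delta: 4–5 at easting≈241138.3 (left), 6–1 at easting≈264703.2 (right) → 1 crossing.
Zeta: 4–5 at easting≈247663.0 (right), 5–6 at easting≈251718.8 (right) → 2 crossings.
Lambda: no edge straddles that height → 0 crossings.
Beta: no edge straddles that height → 0 crossings.
Only Delta has an odd count, so the point is inside Delta.

Delta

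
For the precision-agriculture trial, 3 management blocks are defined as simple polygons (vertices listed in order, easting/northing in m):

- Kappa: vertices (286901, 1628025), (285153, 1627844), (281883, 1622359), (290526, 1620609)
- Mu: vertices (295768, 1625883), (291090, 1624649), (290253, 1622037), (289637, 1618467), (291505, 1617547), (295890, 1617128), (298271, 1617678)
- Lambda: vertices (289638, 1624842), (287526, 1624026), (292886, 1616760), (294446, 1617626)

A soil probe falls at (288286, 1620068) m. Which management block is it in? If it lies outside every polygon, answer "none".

Cast a ray rightward from (288286, 1620068). For each polygon, the edges (by vertex number in listed order) whose endpoints lie on opposite sides of northing = 1620068, where each meets that height, and whether that is right or left of the point:
Kappa: no edge straddles that height → 0 crossings.
Mu: 3–4 at easting≈289913.3 (right), 7–1 at easting≈297541.9 (right) → 2 crossings.
Lambda: 2–3 at easting≈290445.7 (right), 4–1 at easting≈292818.9 (right) → 2 crossings.
All counts are even, so the point lies outside every listed polygon.

none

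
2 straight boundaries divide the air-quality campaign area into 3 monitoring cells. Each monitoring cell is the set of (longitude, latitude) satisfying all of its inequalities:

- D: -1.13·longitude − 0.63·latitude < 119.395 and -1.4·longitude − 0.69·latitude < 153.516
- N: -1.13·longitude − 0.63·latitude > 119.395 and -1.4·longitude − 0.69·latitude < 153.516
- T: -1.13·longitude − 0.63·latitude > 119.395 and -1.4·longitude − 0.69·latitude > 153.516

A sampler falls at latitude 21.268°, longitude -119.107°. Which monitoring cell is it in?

-1.13·-119.107 − 0.63·21.268 = 121.192, which is > 119.395
-1.4·-119.107 − 0.69·21.268 = 152.075, which is < 153.516
This sign pattern matches N.

N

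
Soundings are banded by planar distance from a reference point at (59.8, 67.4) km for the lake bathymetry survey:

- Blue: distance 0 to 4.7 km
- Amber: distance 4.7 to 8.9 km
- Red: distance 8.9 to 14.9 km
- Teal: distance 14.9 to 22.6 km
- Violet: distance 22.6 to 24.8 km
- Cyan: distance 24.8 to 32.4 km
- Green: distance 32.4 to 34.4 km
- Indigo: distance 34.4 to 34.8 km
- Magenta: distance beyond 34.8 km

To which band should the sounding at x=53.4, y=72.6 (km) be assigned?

Amber

Distance = √((53.4−59.8)² + (72.6−67.4)²) = √(40.960 + 27.040) = 8.246 km.
4.7 ≤ 8.246 < 8.9 → Amber.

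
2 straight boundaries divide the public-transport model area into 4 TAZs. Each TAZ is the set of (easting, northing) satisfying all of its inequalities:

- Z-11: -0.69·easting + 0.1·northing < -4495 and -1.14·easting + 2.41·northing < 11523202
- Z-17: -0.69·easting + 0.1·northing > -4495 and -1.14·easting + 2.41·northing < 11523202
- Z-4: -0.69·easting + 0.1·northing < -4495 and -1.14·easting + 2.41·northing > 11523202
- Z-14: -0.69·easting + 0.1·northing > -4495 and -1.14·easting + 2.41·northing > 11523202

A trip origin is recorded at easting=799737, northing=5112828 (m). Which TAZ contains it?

-0.69·799737 + 0.1·5112828 = -40535.730, which is < -4495
-1.14·799737 + 2.41·5112828 = 11410215.300, which is < 11523202
This sign pattern matches Z-11.

Z-11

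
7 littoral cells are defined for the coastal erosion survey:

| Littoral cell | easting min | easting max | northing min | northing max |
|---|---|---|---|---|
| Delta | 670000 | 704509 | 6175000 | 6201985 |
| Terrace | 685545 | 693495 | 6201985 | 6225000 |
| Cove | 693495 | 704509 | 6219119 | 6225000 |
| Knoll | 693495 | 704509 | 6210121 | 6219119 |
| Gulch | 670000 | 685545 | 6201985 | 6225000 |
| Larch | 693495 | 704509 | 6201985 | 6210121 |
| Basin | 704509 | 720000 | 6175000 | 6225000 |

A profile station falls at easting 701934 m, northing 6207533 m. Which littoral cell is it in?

Larch

The point has easting = 701934 and northing = 6207533.
Only Larch satisfies 693495 ≤ easting ≤ 704509 and 6201985 ≤ northing ≤ 6210121.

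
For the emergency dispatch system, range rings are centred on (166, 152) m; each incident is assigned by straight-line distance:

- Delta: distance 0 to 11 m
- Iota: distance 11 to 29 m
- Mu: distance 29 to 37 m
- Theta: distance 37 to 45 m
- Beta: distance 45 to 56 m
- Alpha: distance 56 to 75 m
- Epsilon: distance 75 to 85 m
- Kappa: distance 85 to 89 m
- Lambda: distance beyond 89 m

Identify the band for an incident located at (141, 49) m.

Distance = √((141−166)² + (49−152)²) = √(625.000 + 10609.000) = 105.991 m.
89 ≤ 105.991 < ∞ → Lambda.

Lambda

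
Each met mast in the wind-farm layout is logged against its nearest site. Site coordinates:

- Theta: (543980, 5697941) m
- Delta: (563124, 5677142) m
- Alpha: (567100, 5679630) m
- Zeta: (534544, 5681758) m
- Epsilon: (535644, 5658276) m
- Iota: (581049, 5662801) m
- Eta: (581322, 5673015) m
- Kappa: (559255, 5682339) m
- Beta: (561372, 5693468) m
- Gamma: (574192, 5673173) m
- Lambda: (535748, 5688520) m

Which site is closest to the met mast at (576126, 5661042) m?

Squared distances to each site:
Theta: 2394901517.000; Delta: 428262004.000; Alpha: 426982420.000; Zeta: 2158215380.000; Epsilon: 1646443080.000; Iota: 27330010.000; Eta: 170351145.000; Kappa: 738192850.000; Beta: 1269125992.000; Gamma: 150901517.000; Lambda: 2385423368.000.
Minimum at Iota.

Iota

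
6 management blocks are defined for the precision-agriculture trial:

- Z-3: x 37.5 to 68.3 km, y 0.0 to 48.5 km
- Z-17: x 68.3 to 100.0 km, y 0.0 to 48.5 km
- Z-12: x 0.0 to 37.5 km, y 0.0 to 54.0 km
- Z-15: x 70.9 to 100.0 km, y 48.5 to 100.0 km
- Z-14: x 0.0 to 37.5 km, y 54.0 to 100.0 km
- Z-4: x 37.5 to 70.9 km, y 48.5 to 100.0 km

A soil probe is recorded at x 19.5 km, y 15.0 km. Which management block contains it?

The point has x = 19.5 and y = 15.0.
Only Z-12 satisfies 0.0 ≤ x ≤ 37.5 and 0.0 ≤ y ≤ 54.0.

Z-12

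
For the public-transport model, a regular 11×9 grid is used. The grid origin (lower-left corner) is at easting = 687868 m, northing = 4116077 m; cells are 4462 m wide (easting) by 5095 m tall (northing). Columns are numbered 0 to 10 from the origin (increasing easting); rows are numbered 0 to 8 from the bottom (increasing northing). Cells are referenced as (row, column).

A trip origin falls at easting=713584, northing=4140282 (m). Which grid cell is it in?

(4, 5)

Column index: ⌊(713584 − 687868) / 4462⌋ = ⌊5.763⌋ = 5
Row offset from origin: ⌊(4140282 − 4116077) / 5095⌋ = ⌊4.751⌋ = 4 → row 4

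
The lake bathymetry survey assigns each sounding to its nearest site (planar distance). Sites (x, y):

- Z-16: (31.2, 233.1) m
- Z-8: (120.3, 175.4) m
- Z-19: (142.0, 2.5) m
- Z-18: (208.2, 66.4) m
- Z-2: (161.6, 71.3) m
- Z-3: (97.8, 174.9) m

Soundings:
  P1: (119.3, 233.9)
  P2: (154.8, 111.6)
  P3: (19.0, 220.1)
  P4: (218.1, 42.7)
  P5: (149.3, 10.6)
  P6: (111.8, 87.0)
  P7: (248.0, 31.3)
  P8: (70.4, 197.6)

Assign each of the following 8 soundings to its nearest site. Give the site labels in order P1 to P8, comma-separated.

Z-8, Z-2, Z-16, Z-18, Z-19, Z-2, Z-18, Z-3

P1 → Z-8 (d²=3423.25)
P2 → Z-2 (d²=1670.33)
P3 → Z-16 (d²=317.84)
P4 → Z-18 (d²=659.70)
P5 → Z-19 (d²=118.90)
P6 → Z-2 (d²=2726.53)
P7 → Z-18 (d²=2816.05)
P8 → Z-3 (d²=1266.05)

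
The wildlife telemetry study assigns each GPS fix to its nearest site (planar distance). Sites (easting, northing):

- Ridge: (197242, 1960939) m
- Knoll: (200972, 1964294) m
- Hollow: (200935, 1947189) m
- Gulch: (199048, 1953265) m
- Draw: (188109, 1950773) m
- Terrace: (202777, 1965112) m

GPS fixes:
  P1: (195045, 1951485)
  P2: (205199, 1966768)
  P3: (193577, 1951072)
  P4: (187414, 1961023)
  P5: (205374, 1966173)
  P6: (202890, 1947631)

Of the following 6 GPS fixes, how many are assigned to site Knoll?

0

P1 → Gulch
P2 → Terrace
P3 → Draw
P4 → Ridge
P5 → Terrace
P6 → Hollow
0 of the 6 go to Knoll.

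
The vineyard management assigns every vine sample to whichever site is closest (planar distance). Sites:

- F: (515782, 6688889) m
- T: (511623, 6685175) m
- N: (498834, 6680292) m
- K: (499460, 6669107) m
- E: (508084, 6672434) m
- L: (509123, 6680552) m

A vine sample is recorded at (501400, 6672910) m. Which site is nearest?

Squared distances to each site:
F: 462170365.000; T: 254939954.000; N: 61078280.000; K: 18226409.000; E: 44902432.000; L: 118044893.000.
Minimum at K.

K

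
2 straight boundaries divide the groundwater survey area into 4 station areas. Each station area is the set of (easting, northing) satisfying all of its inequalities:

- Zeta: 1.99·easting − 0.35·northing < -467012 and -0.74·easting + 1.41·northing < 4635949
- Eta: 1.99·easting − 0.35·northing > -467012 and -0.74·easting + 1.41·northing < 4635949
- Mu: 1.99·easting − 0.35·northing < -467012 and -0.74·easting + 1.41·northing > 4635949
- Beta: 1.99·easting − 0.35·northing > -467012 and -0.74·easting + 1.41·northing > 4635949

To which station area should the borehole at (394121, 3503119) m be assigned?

Beta

1.99·394121 − 0.35·3503119 = -441790.860, which is > -467012
-0.74·394121 + 1.41·3503119 = 4647748.250, which is > 4635949
This sign pattern matches Beta.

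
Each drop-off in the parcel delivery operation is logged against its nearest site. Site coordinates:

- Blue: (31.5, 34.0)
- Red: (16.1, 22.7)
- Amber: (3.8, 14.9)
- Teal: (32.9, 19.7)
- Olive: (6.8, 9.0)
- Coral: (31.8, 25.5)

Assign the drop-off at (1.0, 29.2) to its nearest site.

Squared distances to each site:
Blue: 953.290; Red: 270.260; Amber: 212.330; Teal: 1107.860; Olive: 441.680; Coral: 962.330.
Minimum at Amber.

Amber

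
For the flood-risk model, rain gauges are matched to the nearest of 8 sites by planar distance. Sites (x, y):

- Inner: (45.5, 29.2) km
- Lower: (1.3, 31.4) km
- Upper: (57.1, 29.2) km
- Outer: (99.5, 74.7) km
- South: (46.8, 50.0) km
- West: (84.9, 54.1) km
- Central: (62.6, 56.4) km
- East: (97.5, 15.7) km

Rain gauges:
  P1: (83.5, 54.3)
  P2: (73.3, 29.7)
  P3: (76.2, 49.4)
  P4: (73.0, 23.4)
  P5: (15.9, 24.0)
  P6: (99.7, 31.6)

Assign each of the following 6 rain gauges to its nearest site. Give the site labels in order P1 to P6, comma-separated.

P1 → West (d²=2.00)
P2 → Upper (d²=262.69)
P3 → West (d²=97.78)
P4 → Upper (d²=286.45)
P5 → Lower (d²=267.92)
P6 → East (d²=257.65)

West, Upper, West, Upper, Lower, East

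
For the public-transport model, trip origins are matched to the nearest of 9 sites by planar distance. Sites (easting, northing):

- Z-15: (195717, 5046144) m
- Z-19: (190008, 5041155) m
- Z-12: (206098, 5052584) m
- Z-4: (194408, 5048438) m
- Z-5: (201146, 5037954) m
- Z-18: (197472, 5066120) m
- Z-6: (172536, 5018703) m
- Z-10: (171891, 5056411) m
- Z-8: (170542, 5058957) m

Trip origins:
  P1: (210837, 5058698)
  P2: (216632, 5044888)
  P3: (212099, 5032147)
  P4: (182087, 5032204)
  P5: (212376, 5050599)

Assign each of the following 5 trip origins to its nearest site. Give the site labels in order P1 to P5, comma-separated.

P1 → Z-12 (d²=59839117.00)
P2 → Z-12 (d²=170193572.00)
P3 → Z-5 (d²=153689458.00)
P4 → Z-19 (d²=142862642.00)
P5 → Z-12 (d²=43353509.00)

Z-12, Z-12, Z-5, Z-19, Z-12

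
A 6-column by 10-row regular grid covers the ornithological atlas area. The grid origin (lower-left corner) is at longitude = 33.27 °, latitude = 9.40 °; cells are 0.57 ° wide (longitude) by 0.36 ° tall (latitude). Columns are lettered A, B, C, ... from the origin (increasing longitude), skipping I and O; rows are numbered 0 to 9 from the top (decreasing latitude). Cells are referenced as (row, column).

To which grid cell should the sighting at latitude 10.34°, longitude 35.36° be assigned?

(7, D)

Column index: ⌊(35.36 − 33.27) / 0.57⌋ = ⌊3.667⌋ = 3 → column D
Row offset from origin: ⌊(10.34 − 9.40) / 0.36⌋ = ⌊2.611⌋ = 2 → row 7 (counted from top)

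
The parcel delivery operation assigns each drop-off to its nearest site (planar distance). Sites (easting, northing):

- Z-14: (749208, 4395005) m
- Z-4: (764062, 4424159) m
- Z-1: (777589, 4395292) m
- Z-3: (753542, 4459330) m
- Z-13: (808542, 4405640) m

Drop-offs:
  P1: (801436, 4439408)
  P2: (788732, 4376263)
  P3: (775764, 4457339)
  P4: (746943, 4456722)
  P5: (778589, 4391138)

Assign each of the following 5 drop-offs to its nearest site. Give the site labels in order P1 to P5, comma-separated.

P1 → Z-13 (d²=1190773060.00)
P2 → Z-1 (d²=486269290.00)
P3 → Z-3 (d²=497781365.00)
P4 → Z-3 (d²=50348465.00)
P5 → Z-1 (d²=18255716.00)

Z-13, Z-1, Z-3, Z-3, Z-1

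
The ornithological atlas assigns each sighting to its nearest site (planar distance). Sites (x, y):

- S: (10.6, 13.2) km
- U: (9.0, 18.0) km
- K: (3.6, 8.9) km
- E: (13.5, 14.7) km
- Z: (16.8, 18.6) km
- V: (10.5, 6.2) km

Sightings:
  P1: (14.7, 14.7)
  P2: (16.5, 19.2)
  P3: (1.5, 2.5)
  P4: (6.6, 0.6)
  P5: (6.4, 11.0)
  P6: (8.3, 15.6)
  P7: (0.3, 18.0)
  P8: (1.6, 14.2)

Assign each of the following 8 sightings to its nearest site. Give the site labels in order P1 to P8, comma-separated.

E, Z, K, V, K, U, U, K

P1 → E (d²=1.44)
P2 → Z (d²=0.45)
P3 → K (d²=45.37)
P4 → V (d²=46.57)
P5 → K (d²=12.25)
P6 → U (d²=6.25)
P7 → U (d²=75.69)
P8 → K (d²=32.09)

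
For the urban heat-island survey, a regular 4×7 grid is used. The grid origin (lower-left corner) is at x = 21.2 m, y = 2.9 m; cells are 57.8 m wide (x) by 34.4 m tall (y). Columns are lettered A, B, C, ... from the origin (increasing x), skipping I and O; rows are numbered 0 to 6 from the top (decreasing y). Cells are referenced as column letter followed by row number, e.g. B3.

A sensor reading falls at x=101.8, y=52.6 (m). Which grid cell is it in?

B5

Column index: ⌊(101.8 − 21.2) / 57.8⌋ = ⌊1.394⌋ = 1 → column B
Row offset from origin: ⌊(52.6 − 2.9) / 34.4⌋ = ⌊1.445⌋ = 1 → row 5 (counted from top)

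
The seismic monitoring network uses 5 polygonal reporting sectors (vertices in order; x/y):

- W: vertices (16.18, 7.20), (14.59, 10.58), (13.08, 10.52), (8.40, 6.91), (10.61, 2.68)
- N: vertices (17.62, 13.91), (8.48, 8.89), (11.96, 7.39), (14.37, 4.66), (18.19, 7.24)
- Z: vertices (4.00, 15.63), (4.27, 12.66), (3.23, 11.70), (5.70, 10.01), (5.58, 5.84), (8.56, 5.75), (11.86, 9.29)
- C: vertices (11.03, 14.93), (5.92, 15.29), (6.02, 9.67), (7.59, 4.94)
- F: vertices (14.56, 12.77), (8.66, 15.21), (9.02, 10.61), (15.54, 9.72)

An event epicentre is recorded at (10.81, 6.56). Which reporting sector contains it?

Cast a ray rightward from (10.81, 6.56). For each polygon, the edges (by vertex number in listed order) whose endpoints lie on opposite sides of y = 6.56, where each meets that height, and whether that is right or left of the point:
W: 4–5 at x≈8.583 (left), 5–1 at x≈15.391 (right) → 1 crossing.
N: 3–4 at x≈12.693 (right), 4–5 at x≈17.183 (right) → 2 crossings.
Z: 4–5 at x≈5.601 (left), 6–7 at x≈9.315 (left) → 0 crossings.
C: 3–4 at x≈7.052 (left), 4–1 at x≈8.148 (left) → 0 crossings.
F: no edge straddles that height → 0 crossings.
Only W has an odd count, so the point is inside W.

W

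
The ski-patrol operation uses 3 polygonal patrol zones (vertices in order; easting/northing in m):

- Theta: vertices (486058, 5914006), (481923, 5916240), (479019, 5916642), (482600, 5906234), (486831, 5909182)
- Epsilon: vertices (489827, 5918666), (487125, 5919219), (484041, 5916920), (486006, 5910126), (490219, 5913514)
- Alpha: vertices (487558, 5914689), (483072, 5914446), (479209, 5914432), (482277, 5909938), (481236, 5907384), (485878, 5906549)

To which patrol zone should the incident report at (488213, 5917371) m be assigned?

Cast a ray rightward from (488213, 5917371). For each polygon, the edges (by vertex number in listed order) whose endpoints lie on opposite sides of northing = 5917371, where each meets that height, and whether that is right or left of the point:
Theta: no edge straddles that height → 0 crossings.
Epsilon: 2–3 at easting≈484646.0 (left), 5–1 at easting≈489925.5 (right) → 1 crossing.
Alpha: no edge straddles that height → 0 crossings.
Only Epsilon has an odd count, so the point is inside Epsilon.

Epsilon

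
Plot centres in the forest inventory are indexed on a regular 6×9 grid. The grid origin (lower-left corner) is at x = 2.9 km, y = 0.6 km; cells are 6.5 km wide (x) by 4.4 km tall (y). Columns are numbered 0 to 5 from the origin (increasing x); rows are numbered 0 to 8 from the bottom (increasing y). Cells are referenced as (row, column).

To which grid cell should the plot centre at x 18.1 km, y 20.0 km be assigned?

(4, 2)

Column index: ⌊(18.1 − 2.9) / 6.5⌋ = ⌊2.338⌋ = 2
Row offset from origin: ⌊(20.0 − 0.6) / 4.4⌋ = ⌊4.409⌋ = 4 → row 4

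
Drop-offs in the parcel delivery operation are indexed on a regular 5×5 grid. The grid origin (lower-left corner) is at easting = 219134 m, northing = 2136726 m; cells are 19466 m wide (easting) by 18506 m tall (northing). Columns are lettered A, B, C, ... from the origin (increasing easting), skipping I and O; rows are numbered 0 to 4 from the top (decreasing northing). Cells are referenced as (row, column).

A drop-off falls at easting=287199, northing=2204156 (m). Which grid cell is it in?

Column index: ⌊(287199 − 219134) / 19466⌋ = ⌊3.497⌋ = 3 → column D
Row offset from origin: ⌊(2204156 − 2136726) / 18506⌋ = ⌊3.644⌋ = 3 → row 1 (counted from top)

(1, D)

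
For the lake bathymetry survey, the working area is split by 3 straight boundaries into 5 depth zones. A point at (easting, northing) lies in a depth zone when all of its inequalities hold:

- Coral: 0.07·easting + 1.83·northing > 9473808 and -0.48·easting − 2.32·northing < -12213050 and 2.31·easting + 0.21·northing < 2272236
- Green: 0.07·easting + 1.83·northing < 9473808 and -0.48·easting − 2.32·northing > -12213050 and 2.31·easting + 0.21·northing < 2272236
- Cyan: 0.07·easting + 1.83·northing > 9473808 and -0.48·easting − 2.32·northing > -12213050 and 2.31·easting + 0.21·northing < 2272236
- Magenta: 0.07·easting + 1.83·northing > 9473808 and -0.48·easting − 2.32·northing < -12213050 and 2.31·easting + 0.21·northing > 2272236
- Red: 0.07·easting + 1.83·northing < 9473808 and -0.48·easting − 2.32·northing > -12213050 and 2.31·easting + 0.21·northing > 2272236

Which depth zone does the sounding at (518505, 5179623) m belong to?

0.07·518505 + 1.83·5179623 = 9515005.440, which is > 9473808
-0.48·518505 − 2.32·5179623 = -12265607.760, which is < -12213050
2.31·518505 + 0.21·5179623 = 2285467.380, which is > 2272236
This sign pattern matches Magenta.

Magenta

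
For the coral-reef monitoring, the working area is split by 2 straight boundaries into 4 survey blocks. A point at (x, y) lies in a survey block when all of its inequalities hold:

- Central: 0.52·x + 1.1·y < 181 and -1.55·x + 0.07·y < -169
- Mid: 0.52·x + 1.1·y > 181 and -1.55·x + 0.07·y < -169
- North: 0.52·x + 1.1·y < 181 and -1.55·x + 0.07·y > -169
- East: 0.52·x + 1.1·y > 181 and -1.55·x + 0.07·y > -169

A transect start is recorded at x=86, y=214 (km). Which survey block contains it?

East

0.52·86 + 1.1·214 = 280.120, which is > 181
-1.55·86 + 0.07·214 = -118.320, which is > -169
This sign pattern matches East.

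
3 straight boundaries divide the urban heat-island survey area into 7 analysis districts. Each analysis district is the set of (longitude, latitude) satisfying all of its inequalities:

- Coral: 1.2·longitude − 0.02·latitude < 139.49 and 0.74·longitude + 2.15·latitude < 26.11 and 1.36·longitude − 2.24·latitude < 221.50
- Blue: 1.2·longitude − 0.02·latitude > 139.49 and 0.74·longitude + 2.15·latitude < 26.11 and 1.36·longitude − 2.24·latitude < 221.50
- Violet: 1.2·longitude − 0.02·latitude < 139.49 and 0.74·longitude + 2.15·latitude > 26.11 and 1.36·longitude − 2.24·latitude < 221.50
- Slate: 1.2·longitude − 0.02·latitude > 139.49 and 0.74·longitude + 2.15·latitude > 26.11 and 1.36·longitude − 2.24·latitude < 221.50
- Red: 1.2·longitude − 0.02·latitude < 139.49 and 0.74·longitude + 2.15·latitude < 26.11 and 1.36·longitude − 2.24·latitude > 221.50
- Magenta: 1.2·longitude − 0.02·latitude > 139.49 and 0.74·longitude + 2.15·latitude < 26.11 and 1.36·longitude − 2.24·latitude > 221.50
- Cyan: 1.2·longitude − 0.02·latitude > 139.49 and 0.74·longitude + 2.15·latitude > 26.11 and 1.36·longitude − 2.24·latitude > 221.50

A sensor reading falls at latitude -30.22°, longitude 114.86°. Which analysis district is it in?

Red

1.2·114.86 − 0.02·-30.22 = 138.436, which is < 139.49
0.74·114.86 + 2.15·-30.22 = 20.023, which is < 26.11
1.36·114.86 − 2.24·-30.22 = 223.902, which is > 221.50
This sign pattern matches Red.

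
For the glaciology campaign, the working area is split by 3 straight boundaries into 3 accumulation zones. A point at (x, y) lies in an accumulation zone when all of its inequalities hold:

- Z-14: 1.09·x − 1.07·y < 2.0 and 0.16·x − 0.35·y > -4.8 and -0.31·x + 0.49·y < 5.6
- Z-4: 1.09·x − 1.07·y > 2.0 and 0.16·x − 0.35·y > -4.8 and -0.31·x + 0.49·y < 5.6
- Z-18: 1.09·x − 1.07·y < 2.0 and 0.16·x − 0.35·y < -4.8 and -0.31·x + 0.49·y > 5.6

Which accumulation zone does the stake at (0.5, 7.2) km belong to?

1.09·0.5 − 1.07·7.2 = -7.159, which is < 2.0
0.16·0.5 − 0.35·7.2 = -2.440, which is > -4.8
-0.31·0.5 + 0.49·7.2 = 3.373, which is < 5.6
This sign pattern matches Z-14.

Z-14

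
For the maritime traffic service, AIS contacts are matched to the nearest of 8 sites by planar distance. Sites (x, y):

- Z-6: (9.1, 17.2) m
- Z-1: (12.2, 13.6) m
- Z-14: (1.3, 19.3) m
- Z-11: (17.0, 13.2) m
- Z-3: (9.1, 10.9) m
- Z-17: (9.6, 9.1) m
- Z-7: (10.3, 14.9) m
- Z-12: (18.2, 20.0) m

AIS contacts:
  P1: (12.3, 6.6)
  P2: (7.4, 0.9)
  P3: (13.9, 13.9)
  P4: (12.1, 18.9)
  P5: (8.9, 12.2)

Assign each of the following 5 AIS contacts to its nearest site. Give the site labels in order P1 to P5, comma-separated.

P1 → Z-17 (d²=13.54)
P2 → Z-17 (d²=72.08)
P3 → Z-1 (d²=2.98)
P4 → Z-6 (d²=11.89)
P5 → Z-3 (d²=1.73)

Z-17, Z-17, Z-1, Z-6, Z-3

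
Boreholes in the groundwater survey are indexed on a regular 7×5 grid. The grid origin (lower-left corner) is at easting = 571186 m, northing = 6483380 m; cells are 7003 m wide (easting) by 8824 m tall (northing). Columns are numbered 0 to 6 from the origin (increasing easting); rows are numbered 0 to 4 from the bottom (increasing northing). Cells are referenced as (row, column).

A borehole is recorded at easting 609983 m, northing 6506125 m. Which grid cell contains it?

(2, 5)

Column index: ⌊(609983 − 571186) / 7003⌋ = ⌊5.540⌋ = 5
Row offset from origin: ⌊(6506125 − 6483380) / 8824⌋ = ⌊2.578⌋ = 2 → row 2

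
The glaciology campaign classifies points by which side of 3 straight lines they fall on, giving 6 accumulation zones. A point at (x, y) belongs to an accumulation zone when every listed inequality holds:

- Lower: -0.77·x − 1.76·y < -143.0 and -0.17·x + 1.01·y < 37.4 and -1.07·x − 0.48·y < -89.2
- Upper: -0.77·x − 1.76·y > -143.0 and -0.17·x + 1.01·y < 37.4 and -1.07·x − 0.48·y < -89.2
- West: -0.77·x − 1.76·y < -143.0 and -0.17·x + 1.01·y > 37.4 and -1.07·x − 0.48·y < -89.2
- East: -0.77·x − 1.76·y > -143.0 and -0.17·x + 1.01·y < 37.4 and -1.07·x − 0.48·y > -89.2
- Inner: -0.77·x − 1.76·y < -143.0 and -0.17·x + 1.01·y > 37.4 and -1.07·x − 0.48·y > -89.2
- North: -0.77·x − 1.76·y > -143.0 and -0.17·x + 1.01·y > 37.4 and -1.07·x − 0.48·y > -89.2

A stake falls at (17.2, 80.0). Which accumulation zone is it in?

Inner

-0.77·17.2 − 1.76·80.0 = -154.044, which is < -143.0
-0.17·17.2 + 1.01·80.0 = 77.876, which is > 37.4
-1.07·17.2 − 0.48·80.0 = -56.804, which is > -89.2
This sign pattern matches Inner.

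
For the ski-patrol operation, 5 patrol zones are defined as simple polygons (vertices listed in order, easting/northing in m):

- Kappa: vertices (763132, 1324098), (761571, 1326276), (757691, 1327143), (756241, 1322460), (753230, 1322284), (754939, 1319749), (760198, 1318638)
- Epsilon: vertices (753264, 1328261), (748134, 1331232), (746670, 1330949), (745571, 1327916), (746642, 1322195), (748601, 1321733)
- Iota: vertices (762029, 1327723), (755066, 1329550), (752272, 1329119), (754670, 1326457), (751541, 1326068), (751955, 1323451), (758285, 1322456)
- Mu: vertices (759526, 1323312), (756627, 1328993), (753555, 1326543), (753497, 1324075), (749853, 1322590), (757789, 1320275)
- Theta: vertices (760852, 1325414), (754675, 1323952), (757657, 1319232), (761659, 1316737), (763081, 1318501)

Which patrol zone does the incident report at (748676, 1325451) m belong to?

Cast a ray rightward from (748676, 1325451). For each polygon, the edges (by vertex number in listed order) whose endpoints lie on opposite sides of northing = 1325451, where each meets that height, and whether that is right or left of the point:
Kappa: 1–2 at easting≈762162.3 (right), 3–4 at easting≈757167.1 (right) → 2 crossings.
Epsilon: 4–5 at easting≈746032.5 (left), 6–1 at easting≈751256.8 (right) → 1 crossing.
Iota: 5–6 at easting≈751638.6 (right), 7–1 at easting≈760414.0 (right) → 2 crossings.
Mu: 1–2 at easting≈758434.5 (right), 3–4 at easting≈753529.3 (right) → 2 crossings.
Theta: no edge straddles that height → 0 crossings.
Only Epsilon has an odd count, so the point is inside Epsilon.

Epsilon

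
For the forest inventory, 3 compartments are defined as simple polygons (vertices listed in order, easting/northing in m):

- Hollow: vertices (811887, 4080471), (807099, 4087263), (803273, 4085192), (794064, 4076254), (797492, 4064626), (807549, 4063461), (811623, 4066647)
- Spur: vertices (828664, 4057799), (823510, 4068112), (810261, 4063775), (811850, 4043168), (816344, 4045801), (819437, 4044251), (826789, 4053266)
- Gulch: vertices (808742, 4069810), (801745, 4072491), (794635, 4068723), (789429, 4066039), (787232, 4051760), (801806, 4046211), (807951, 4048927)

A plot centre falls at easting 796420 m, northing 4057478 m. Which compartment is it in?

Cast a ray rightward from (796420, 4057478). For each polygon, the edges (by vertex number in listed order) whose endpoints lie on opposite sides of northing = 4057478, where each meets that height, and whether that is right or left of the point:
Hollow: no edge straddles that height → 0 crossings.
Spur: 3–4 at easting≈810746.6 (right), 7–1 at easting≈828531.2 (right) → 2 crossings.
Gulch: 4–5 at easting≈788111.8 (left), 7–1 at easting≈808274.9 (right) → 1 crossing.
Only Gulch has an odd count, so the point is inside Gulch.

Gulch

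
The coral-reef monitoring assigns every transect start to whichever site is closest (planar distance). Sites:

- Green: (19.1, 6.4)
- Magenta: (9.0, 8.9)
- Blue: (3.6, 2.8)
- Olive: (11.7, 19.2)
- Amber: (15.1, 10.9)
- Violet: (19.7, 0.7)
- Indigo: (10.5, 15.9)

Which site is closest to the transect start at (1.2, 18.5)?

Squared distances to each site:
Green: 466.820; Magenta: 153.000; Blue: 252.250; Olive: 110.740; Amber: 250.970; Violet: 659.090; Indigo: 93.250.
Minimum at Indigo.

Indigo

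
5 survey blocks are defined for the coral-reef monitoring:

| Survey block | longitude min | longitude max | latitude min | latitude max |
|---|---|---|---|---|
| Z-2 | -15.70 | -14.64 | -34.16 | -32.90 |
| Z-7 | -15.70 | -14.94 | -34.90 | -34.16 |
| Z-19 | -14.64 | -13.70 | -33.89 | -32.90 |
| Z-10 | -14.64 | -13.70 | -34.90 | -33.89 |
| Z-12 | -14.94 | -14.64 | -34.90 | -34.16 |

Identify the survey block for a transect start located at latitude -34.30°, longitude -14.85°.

Z-12

The point has longitude = -14.85 and latitude = -34.30.
Only Z-12 satisfies -14.94 ≤ longitude ≤ -14.64 and -34.90 ≤ latitude ≤ -34.16.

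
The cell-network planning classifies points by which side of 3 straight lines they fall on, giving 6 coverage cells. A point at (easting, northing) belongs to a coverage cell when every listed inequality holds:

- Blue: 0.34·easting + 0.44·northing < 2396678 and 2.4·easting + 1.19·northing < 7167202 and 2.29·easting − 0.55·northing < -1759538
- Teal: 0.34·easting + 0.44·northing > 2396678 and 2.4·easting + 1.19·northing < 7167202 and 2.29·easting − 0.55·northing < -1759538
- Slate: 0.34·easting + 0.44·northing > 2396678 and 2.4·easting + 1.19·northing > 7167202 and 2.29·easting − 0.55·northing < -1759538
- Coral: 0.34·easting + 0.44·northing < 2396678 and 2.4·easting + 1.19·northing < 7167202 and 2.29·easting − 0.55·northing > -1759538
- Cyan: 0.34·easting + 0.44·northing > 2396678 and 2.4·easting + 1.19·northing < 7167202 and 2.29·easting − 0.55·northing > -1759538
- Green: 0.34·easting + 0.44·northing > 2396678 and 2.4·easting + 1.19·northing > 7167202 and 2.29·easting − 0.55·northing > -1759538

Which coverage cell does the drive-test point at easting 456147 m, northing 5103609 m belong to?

0.34·456147 + 0.44·5103609 = 2400677.940, which is > 2396678
2.4·456147 + 1.19·5103609 = 7168047.510, which is > 7167202
2.29·456147 − 0.55·5103609 = -1762408.320, which is < -1759538
This sign pattern matches Slate.

Slate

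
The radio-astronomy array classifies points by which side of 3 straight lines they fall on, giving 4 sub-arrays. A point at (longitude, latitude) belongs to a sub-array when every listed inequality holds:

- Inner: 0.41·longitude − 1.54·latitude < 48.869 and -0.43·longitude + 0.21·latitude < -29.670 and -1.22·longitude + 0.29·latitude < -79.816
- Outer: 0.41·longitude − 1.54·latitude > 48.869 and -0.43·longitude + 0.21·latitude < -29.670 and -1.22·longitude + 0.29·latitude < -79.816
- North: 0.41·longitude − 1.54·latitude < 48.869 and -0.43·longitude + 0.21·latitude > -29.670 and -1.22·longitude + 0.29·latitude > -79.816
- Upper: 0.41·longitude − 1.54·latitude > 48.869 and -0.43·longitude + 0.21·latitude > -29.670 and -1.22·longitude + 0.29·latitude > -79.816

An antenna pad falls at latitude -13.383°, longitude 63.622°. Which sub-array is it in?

0.41·63.622 − 1.54·-13.383 = 46.695, which is < 48.869
-0.43·63.622 + 0.21·-13.383 = -30.168, which is < -29.670
-1.22·63.622 + 0.29·-13.383 = -81.500, which is < -79.816
This sign pattern matches Inner.

Inner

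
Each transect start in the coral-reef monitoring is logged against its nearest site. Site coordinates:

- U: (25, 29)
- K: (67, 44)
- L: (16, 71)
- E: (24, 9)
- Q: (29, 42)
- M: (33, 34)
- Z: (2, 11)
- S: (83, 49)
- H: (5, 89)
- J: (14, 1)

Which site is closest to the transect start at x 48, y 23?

M

Squared distances to each site:
U: 565.000; K: 802.000; L: 3328.000; E: 772.000; Q: 722.000; M: 346.000; Z: 2260.000; S: 1901.000; H: 6205.000; J: 1640.000.
Minimum at M.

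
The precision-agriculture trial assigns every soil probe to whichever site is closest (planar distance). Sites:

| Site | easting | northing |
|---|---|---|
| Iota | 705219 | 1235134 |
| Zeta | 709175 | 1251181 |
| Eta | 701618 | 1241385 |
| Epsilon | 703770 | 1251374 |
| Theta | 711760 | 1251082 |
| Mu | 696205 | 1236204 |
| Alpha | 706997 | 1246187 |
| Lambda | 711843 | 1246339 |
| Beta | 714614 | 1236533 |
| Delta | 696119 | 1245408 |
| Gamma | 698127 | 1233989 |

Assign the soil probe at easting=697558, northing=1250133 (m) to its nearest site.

Delta

Squared distances to each site:
Iota: 283660922.000; Zeta: 136052993.000; Eta: 93011104.000; Epsilon: 40129025.000; Theta: 202597405.000; Mu: 195847650.000; Alpha: 104665637.000; Lambda: 218455661.000; Beta: 475867136.000; Delta: 24396346.000; Gamma: 260952497.000.
Minimum at Delta.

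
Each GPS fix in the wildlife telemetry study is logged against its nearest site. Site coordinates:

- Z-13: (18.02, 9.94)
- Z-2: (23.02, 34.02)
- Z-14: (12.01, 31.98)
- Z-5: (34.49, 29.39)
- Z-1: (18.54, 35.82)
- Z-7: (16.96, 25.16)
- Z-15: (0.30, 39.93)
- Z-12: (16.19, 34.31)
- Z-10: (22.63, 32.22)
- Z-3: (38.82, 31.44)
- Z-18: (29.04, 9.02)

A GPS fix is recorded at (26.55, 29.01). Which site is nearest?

Z-10

Squared distances to each site:
Z-13: 436.426; Z-2: 37.561; Z-14: 220.233; Z-5: 63.188; Z-1: 110.536; Z-7: 106.791; Z-15: 808.309; Z-12: 135.420; Z-10: 25.670; Z-3: 156.458; Z-18: 405.800.
Minimum at Z-10.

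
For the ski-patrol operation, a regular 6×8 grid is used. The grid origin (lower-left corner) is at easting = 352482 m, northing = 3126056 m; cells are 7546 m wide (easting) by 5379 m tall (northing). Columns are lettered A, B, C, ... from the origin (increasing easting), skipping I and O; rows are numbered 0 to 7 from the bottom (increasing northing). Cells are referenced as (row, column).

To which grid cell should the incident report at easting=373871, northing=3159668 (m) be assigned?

Column index: ⌊(373871 − 352482) / 7546⌋ = ⌊2.834⌋ = 2 → column C
Row offset from origin: ⌊(3159668 − 3126056) / 5379⌋ = ⌊6.249⌋ = 6 → row 6

(6, C)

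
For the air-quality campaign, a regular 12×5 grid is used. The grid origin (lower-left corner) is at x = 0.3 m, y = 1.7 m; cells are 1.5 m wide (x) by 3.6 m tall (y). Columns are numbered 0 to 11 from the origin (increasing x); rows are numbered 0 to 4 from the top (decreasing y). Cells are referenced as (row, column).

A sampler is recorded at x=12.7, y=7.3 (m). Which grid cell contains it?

(3, 8)

Column index: ⌊(12.7 − 0.3) / 1.5⌋ = ⌊8.267⌋ = 8
Row offset from origin: ⌊(7.3 − 1.7) / 3.6⌋ = ⌊1.556⌋ = 1 → row 3 (counted from top)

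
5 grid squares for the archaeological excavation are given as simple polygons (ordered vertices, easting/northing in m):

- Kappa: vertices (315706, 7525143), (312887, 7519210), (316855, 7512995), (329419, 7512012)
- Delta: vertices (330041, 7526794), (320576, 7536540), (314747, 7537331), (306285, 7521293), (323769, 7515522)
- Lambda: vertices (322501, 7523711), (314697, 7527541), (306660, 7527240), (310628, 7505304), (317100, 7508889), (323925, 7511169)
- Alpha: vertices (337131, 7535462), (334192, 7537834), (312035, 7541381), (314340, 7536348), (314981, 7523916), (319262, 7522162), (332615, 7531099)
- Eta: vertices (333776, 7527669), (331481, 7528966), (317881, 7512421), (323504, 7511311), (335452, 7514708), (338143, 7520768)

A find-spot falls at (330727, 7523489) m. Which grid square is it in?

Cast a ray rightward from (330727, 7523489). For each polygon, the edges (by vertex number in listed order) whose endpoints lie on opposite sides of northing = 7523489, where each meets that height, and whether that is right or left of the point:
Kappa: 1–2 at easting≈314920.1 (left), 4–1 at easting≈317433.3 (left) → 0 crossings.
Delta: 3–4 at easting≈307443.7 (left), 5–1 at easting≈328202.0 (left) → 0 crossings.
Lambda: 3–4 at easting≈307338.5 (left), 6–1 at easting≈322526.2 (left) → 0 crossings.
Alpha: 5–6 at easting≈316023.2 (left), 6–7 at easting≈321244.7 (left) → 0 crossings.
Eta: 2–3 at easting≈326978.9 (left), 6–1 at easting≈336421.1 (right) → 1 crossing.
Only Eta has an odd count, so the point is inside Eta.

Eta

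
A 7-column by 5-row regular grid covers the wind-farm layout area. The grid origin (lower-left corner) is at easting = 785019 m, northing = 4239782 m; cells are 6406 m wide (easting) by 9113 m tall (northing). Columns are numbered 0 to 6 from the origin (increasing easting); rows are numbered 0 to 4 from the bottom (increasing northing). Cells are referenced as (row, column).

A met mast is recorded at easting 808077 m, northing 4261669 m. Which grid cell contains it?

Column index: ⌊(808077 − 785019) / 6406⌋ = ⌊3.599⌋ = 3
Row offset from origin: ⌊(4261669 − 4239782) / 9113⌋ = ⌊2.402⌋ = 2 → row 2

(2, 3)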